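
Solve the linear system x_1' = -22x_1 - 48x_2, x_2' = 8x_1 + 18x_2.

x_1(t) = 2K_1e^(2t) + 3K_2e^(-6t), x_2(t) = -K_1e^(2t) - K_2e^(-6t)

Coefficient matrix A = [[-22, -48], [8, 18]].
Characteristic polynomial det(A - λI) = λ^2 + 4λ - 12 = 0.
Eigenvalues λ = 2, -6.
For λ=2: (A-λI) row 1 is [-24, -48], so an eigenvector is (2, -1).
For λ=-6: (A-λI) row 1 is [-16, -48], so an eigenvector is (3, -1).
General solution: K_1e^(2t)(2,-1) + K_2e^(-6t)(3,-1).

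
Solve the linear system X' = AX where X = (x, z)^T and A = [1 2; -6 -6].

x(t) = K_1e^(-3t) - 2K_2e^(-2t), z(t) = -2K_1e^(-3t) + 3K_2e^(-2t)

Coefficient matrix A = [[1, 2], [-6, -6]].
Characteristic polynomial det(A - λI) = λ^2 + 5λ + 6 = 0.
Eigenvalues λ = -3, -2.
For λ=-3: (A-λI) row 1 is [4, 2], so an eigenvector is (1, -2).
For λ=-2: (A-λI) row 1 is [3, 2], so an eigenvector is (-2, 3).
General solution: K_1e^(-3t)(1,-2) + K_2e^(-2t)(-2,3).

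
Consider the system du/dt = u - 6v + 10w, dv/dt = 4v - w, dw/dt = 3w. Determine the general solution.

Coefficient matrix A = [[1, -6, 10], [0, 4, -1], [0, 0, 3]].
det(A - λI) = 0 gives eigenvalues λ = 1, 4, 3.
For λ=1: eigenvector (1,0,0).
For λ=4: eigenvector (-2,1,0).
For λ=3: eigenvector (2,1,1).
General solution: C_1e^(t)(1,0,0) + C_2e^(4t)(-2,1,0) + C_3e^(3t)(2,1,1).

u(t) = C_1e^(t) - 2C_2e^(4t) + 2C_3e^(3t), v(t) = C_2e^(4t) + C_3e^(3t), w(t) = C_3e^(3t)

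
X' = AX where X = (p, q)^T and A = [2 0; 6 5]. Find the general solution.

p(t) = C_1e^(2t), q(t) = -2C_1e^(2t) + C_2e^(5t)

Coefficient matrix A = [[2, 0], [6, 5]].
Characteristic polynomial det(A - λI) = λ^2 - 7λ + 10 = 0.
Eigenvalues λ = 2, 5.
For λ=2: (A-λI) row 2 is [6, 3], so an eigenvector is (1, -2).
For λ=5: (A-λI) row 1 is [-3, 0], so an eigenvector is (0, 1).
General solution: C_1e^(2t)(1,-2) + C_2e^(5t)(0,1).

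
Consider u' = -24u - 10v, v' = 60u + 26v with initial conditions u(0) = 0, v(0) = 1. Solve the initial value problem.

Coefficient matrix A = [[-24, -10], [60, 26]].
Characteristic polynomial det(A - λI) = λ^2 - 2λ - 24 = 0.
Eigenvalues λ = 6, -4.
For λ=6: (A-λI) row 1 is [-30, -10], so an eigenvector is (-1, 3).
For λ=-4: (A-λI) row 1 is [-20, -10], so an eigenvector is (1, -2).
General solution: C_1e^(6t)(-1,3) + C_2e^(-4t)(1,-2).
Applying u(0)=0, v(0)=1 gives C_1=1, C_2=1.

u(t) = -e^(6t) + e^(-4t), v(t) = 3e^(6t) - 2e^(-4t)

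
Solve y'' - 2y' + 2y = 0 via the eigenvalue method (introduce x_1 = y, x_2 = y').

y(t) = K_1e^(t)cos(t) + K_2e^(t)sin(t)

Let x_1 = y, x_2 = y'. Then x_1' = x_2 and x_2' = -2x_1 + 2x_2.
A = [[0,1],[-2,2]]; det(A-λI) = λ^2 - 2λ + 2.
Eigenvalues λ = 1 ± i.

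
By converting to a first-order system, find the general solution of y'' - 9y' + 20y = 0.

Let x_1 = y, x_2 = y'. Then x_1' = x_2 and x_2' = -20x_1 + 9x_2.
A = [[0,1],[-20,9]]; det(A-λI) = λ^2 - 9λ + 20.
Eigenvalues λ = 5, 4 with eigenvectors (1,5), (1,4).

y(t) = K_1e^(5t) + K_2e^(4t)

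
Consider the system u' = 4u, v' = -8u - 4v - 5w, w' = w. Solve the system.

Coefficient matrix A = [[4, 0, 0], [-8, -4, -5], [0, 0, 1]].
det(A - λI) = 0 gives eigenvalues λ = 4, 1, -4.
For λ=4: eigenvector (1,-1,0).
For λ=1: eigenvector (0,-1,1).
For λ=-4: eigenvector (0,1,0).
General solution: c_1e^(4t)(1,-1,0) + c_2e^(t)(0,-1,1) + c_3e^(-4t)(0,1,0).

u(t) = c_1e^(4t), v(t) = -c_1e^(4t) - c_2e^(t) + c_3e^(-4t), w(t) = c_2e^(t)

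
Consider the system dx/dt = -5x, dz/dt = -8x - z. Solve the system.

x(t) = -K_2e^(-5t), z(t) = -K_1e^(-t) - 2K_2e^(-5t)

Coefficient matrix A = [[-5, 0], [-8, -1]].
Characteristic polynomial det(A - λI) = λ^2 + 6λ + 5 = 0.
Eigenvalues λ = -1, -5.
For λ=-1: (A-λI) row 1 is [-4, 0], so an eigenvector is (0, -1).
For λ=-5: (A-λI) row 2 is [-8, 4], so an eigenvector is (-1, -2).
General solution: K_1e^(-t)(0,-1) + K_2e^(-5t)(-1,-2).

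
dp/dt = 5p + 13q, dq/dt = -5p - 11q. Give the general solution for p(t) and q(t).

p(t) = 3C_1e^(-3t)sin(t) + 2C_1e^(-3t)cos(t) + 2C_2e^(-3t)sin(t) - 3C_2e^(-3t)cos(t), q(t) = -2C_1e^(-3t)sin(t) - C_1e^(-3t)cos(t) - C_2e^(-3t)sin(t) + 2C_2e^(-3t)cos(t)

Coefficient matrix A = [[5, 13], [-5, -11]].
Characteristic polynomial det(A - λI) = λ^2 + 6λ + 10 = 0.
Eigenvalues λ = -3 ± i (complex conjugate pair).
For λ=-3+i: an eigenvector is (2,-1) - i(3,-2) = (2 - 3i, -1 + 2i).
A real fundamental pair from Re and Im of e^((-3+i)t)v: X_1 = e^(-3t)(cos(t)·(2,-1) + sin(t)·(3,-2)), X_2 = e^(-3t)(sin(t)·(2,-1) - cos(t)·(3,-2)).
General solution: C_1X_1 + C_2X_2.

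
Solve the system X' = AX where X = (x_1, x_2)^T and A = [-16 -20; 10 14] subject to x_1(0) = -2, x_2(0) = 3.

Coefficient matrix A = [[-16, -20], [10, 14]].
Characteristic polynomial det(A - λI) = λ^2 + 2λ - 24 = 0.
Eigenvalues λ = 4, -6.
For λ=4: (A-λI) row 1 is [-20, -20], so an eigenvector is (-1, 1).
For λ=-6: (A-λI) row 1 is [-10, -20], so an eigenvector is (-2, 1).
General solution: c_1e^(4t)(-1,1) + c_2e^(-6t)(-2,1).
Applying x_1(0)=-2, x_2(0)=3 gives c_1=4, c_2=-1.

x_1(t) = -4e^(4t) + 2e^(-6t), x_2(t) = 4e^(4t) - e^(-6t)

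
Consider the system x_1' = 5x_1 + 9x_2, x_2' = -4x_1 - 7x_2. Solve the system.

Coefficient matrix A = [[5, 9], [-4, -7]].
Characteristic polynomial det(A - λI) = λ^2 + 2λ + 1 = 0.
Single eigenvalue λ = -1 with algebraic multiplicity 2.
Eigenvector v = (3,-2); generalized eigenvector w with (A-λI)w=v is (-1,1).
General solution: e^(-t)[K_1·v + K_2·(t·v + w)].

x_1(t) = 3K_1e^(-t) + 3K_2te^(-t) - K_2e^(-t), x_2(t) = -2K_1e^(-t) - 2K_2te^(-t) + K_2e^(-t)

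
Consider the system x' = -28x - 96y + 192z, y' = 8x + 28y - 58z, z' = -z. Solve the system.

Coefficient matrix A = [[-28, -96, 192], [8, 28, -58], [0, 0, -1]].
det(A - λI) = 0 gives eigenvalues λ = 4, -4, -1.
For λ=4: eigenvector (3,-1,0).
For λ=-4: eigenvector (4,-1,0).
For λ=-1: eigenvector (0,2,1).
General solution: c_1e^(4t)(3,-1,0) + c_2e^(-4t)(4,-1,0) + c_3e^(-t)(0,2,1).

x(t) = 3c_1e^(4t) + 4c_2e^(-4t), y(t) = -c_1e^(4t) - c_2e^(-4t) + 2c_3e^(-t), z(t) = c_3e^(-t)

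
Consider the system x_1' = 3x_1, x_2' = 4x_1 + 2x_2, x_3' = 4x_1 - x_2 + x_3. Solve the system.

x_1(t) = C_1e^(3t), x_2(t) = 4C_1e^(3t) + C_2e^(2t), x_3(t) = -C_2e^(2t) + C_3e^(t)

Coefficient matrix A = [[3, 0, 0], [4, 2, 0], [4, -1, 1]].
det(A - λI) = 0 gives eigenvalues λ = 3, 2, 1.
For λ=3: eigenvector (1,4,0).
For λ=2: eigenvector (0,1,-1).
For λ=1: eigenvector (0,0,1).
General solution: C_1e^(3t)(1,4,0) + C_2e^(2t)(0,1,-1) + C_3e^(t)(0,0,1).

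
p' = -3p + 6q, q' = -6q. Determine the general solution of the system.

p(t) = -2c_1e^(-6t) - c_2e^(-3t), q(t) = c_1e^(-6t)

Coefficient matrix A = [[-3, 6], [0, -6]].
Characteristic polynomial det(A - λI) = λ^2 + 9λ + 18 = 0.
Eigenvalues λ = -6, -3.
For λ=-6: (A-λI) row 1 is [3, 6], so an eigenvector is (-2, 1).
For λ=-3: (A-λI) row 1 is [0, 6], so an eigenvector is (-1, 0).
General solution: c_1e^(-6t)(-2,1) + c_2e^(-3t)(-1,0).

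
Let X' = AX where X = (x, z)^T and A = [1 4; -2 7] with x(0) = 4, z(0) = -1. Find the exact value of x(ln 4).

A = [[1,4],[-2,7]]; eigenvalues λ = 3, 5.
Eigenvectors: (2,1) for λ=3, (1,1) for λ=5.
From the initial condition, c_1 = 5, c_2 = -6.
x(ln 4) = (5)(4^3)(2) + (-6)(4^5)(1) = -5504.

-5504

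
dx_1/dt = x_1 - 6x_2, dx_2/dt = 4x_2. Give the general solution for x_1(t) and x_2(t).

Coefficient matrix A = [[1, -6], [0, 4]].
Characteristic polynomial det(A - λI) = λ^2 - 5λ + 4 = 0.
Eigenvalues λ = 1, 4.
For λ=1: (A-λI) row 1 is [0, -6], so an eigenvector is (1, 0).
For λ=4: (A-λI) row 1 is [-3, -6], so an eigenvector is (2, -1).
General solution: K_1e^(t)(1,0) + K_2e^(4t)(2,-1).

x_1(t) = K_1e^(t) + 2K_2e^(4t), x_2(t) = -K_2e^(4t)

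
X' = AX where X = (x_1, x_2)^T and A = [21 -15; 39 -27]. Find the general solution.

Coefficient matrix A = [[21, -15], [39, -27]].
Characteristic polynomial det(A - λI) = λ^2 + 6λ + 18 = 0.
Eigenvalues λ = -3 ± 3i (complex conjugate pair).
For λ=-3+3i: an eigenvector is (2,3) - i(1,2) = (2 - i, 3 - 2i).
A real fundamental pair from Re and Im of e^((-3+3i)t)v: X_1 = e^(-3t)(cos(3t)·(2,3) + sin(3t)·(1,2)), X_2 = e^(-3t)(sin(3t)·(2,3) - cos(3t)·(1,2)).
General solution: C_1X_1 + C_2X_2.

x_1(t) = C_1e^(-3t)sin(3t) + 2C_1e^(-3t)cos(3t) + 2C_2e^(-3t)sin(3t) - C_2e^(-3t)cos(3t), x_2(t) = 2C_1e^(-3t)sin(3t) + 3C_1e^(-3t)cos(3t) + 3C_2e^(-3t)sin(3t) - 2C_2e^(-3t)cos(3t)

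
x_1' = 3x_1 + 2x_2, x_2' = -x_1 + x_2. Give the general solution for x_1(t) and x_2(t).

x_1(t) = -c_1e^(2t)sin(t) + c_1e^(2t)cos(t) + c_2e^(2t)sin(t) + c_2e^(2t)cos(t), x_2(t) = -c_1e^(2t)cos(t) - c_2e^(2t)sin(t)

Coefficient matrix A = [[3, 2], [-1, 1]].
Characteristic polynomial det(A - λI) = λ^2 - 4λ + 5 = 0.
Eigenvalues λ = 2 ± i (complex conjugate pair).
For λ=2+i: an eigenvector is (1,-1) - i(-1,0) = (1 + i, -1).
A real fundamental pair from Re and Im of e^((2+i)t)v: X_1 = e^(2t)(cos(t)·(1,-1) + sin(t)·(-1,0)), X_2 = e^(2t)(sin(t)·(1,-1) - cos(t)·(-1,0)).
General solution: c_1X_1 + c_2X_2.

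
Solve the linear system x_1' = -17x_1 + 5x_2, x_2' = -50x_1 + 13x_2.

Coefficient matrix A = [[-17, 5], [-50, 13]].
Characteristic polynomial det(A - λI) = λ^2 + 4λ + 29 = 0.
Eigenvalues λ = -2 ± 5i (complex conjugate pair).
For λ=-2+5i: an eigenvector is (0,-1) - i(-1,-3) = (0 + i, -1 + 3i).
A real fundamental pair from Re and Im of e^((-2+5i)t)v: X_1 = e^(-2t)(cos(5t)·(0,-1) + sin(5t)·(-1,-3)), X_2 = e^(-2t)(sin(5t)·(0,-1) - cos(5t)·(-1,-3)).
General solution: C_1X_1 + C_2X_2.

x_1(t) = -C_1e^(-2t)sin(5t) + C_2e^(-2t)cos(5t), x_2(t) = -3C_1e^(-2t)sin(5t) - C_1e^(-2t)cos(5t) - C_2e^(-2t)sin(5t) + 3C_2e^(-2t)cos(5t)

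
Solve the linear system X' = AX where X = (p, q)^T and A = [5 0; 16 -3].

Coefficient matrix A = [[5, 0], [16, -3]].
Characteristic polynomial det(A - λI) = λ^2 - 2λ - 15 = 0.
Eigenvalues λ = -3, 5.
For λ=-3: (A-λI) row 1 is [8, 0], so an eigenvector is (0, 1).
For λ=5: (A-λI) row 2 is [16, -8], so an eigenvector is (1, 2).
General solution: C_1e^(-3t)(0,1) + C_2e^(5t)(1,2).

p(t) = C_2e^(5t), q(t) = C_1e^(-3t) + 2C_2e^(5t)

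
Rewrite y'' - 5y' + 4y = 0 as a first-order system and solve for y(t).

Let x_1 = y, x_2 = y'. Then x_1' = x_2 and x_2' = -4x_1 + 5x_2.
A = [[0,1],[-4,5]]; det(A-λI) = λ^2 - 5λ + 4.
Eigenvalues λ = 1, 4 with eigenvectors (1,1), (1,4).

y(t) = C_1e^(t) + C_2e^(4t)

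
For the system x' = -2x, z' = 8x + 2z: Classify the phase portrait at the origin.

A = [[-2,0],[8,2]]; det(A-λI) = λ^2 - 4.
λ = 2, -2: opposite signs.

saddle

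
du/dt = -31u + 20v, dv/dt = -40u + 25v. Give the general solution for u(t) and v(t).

Coefficient matrix A = [[-31, 20], [-40, 25]].
Characteristic polynomial det(A - λI) = λ^2 + 6λ + 25 = 0.
Eigenvalues λ = -3 ± 4i (complex conjugate pair).
For λ=-3+4i: an eigenvector is (-1,-1) - i(2,3) = (-1 - 2i, -1 - 3i).
A real fundamental pair from Re and Im of e^((-3+4i)t)v: X_1 = e^(-3t)(cos(4t)·(-1,-1) + sin(4t)·(2,3)), X_2 = e^(-3t)(sin(4t)·(-1,-1) - cos(4t)·(2,3)).
General solution: c_1X_1 + c_2X_2.

u(t) = 2c_1e^(-3t)sin(4t) - c_1e^(-3t)cos(4t) - c_2e^(-3t)sin(4t) - 2c_2e^(-3t)cos(4t), v(t) = 3c_1e^(-3t)sin(4t) - c_1e^(-3t)cos(4t) - c_2e^(-3t)sin(4t) - 3c_2e^(-3t)cos(4t)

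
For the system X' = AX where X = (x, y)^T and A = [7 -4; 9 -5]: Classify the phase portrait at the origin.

A = [[7,-4],[9,-5]]; det(A-λI) = λ^2 - 2λ + 1.
repeated λ = 1 with a single eigenvector.

unstable improper node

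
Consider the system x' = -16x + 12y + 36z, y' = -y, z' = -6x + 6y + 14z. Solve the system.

Coefficient matrix A = [[-16, 12, 36], [0, -1, 0], [-6, 6, 14]].
det(A - λI) = 0 gives eigenvalues λ = 2, -1, -4.
For λ=2: eigenvector (2,0,1).
For λ=-1: eigenvector (-4,1,-2).
For λ=-4: eigenvector (3,0,1).
General solution: K_1e^(2t)(2,0,1) + K_2e^(-t)(-4,1,-2) + K_3e^(-4t)(3,0,1).

x(t) = 2K_1e^(2t) - 4K_2e^(-t) + 3K_3e^(-4t), y(t) = K_2e^(-t), z(t) = K_1e^(2t) - 2K_2e^(-t) + K_3e^(-4t)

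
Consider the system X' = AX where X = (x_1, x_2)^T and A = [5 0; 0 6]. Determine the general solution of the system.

Coefficient matrix A = [[5, 0], [0, 6]].
Characteristic polynomial det(A - λI) = λ^2 - 11λ + 30 = 0.
Eigenvalues λ = 6, 5.
For λ=6: (A-λI) row 1 is [-1, 0], so an eigenvector is (0, -1).
For λ=5: (A-λI) row 2 is [0, 1], so an eigenvector is (1, 0).
General solution: c_1e^(6t)(0,-1) + c_2e^(5t)(1,0).

x_1(t) = c_2e^(5t), x_2(t) = -c_1e^(6t)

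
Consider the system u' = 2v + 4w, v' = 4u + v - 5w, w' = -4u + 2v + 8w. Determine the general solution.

Coefficient matrix A = [[0, 2, 4], [4, 1, -5], [-4, 2, 8]].
det(A - λI) = 0 gives eigenvalues λ = 4, 3, 2.
For λ=4: eigenvector (-1,2,-2).
For λ=3: eigenvector (2,-1,2).
For λ=2: eigenvector (1,-1,1).
General solution: C_1e^(4t)(-1,2,-2) + C_2e^(3t)(2,-1,2) + C_3e^(2t)(1,-1,1).

u(t) = -C_1e^(4t) + 2C_2e^(3t) + C_3e^(2t), v(t) = 2C_1e^(4t) - C_2e^(3t) - C_3e^(2t), w(t) = -2C_1e^(4t) + 2C_2e^(3t) + C_3e^(2t)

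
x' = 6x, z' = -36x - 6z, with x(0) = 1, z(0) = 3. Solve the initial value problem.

x(t) = e^(6t), z(t) = -3e^(6t) + 6e^(-6t)

Coefficient matrix A = [[6, 0], [-36, -6]].
Characteristic polynomial det(A - λI) = λ^2 - 36 = 0.
Eigenvalues λ = 6, -6.
For λ=6: (A-λI) row 2 is [-36, -12], so an eigenvector is (-1, 3).
For λ=-6: (A-λI) row 1 is [12, 0], so an eigenvector is (0, -1).
General solution: c_1e^(6t)(-1,3) + c_2e^(-6t)(0,-1).
Applying x(0)=1, z(0)=3 gives c_1=-1, c_2=-6.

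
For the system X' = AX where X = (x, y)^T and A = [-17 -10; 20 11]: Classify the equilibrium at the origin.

A = [[-17,-10],[20,11]]; det(A-λI) = λ^2 + 6λ + 13.
λ = -3 ± 2i: negative real part.

stable spiral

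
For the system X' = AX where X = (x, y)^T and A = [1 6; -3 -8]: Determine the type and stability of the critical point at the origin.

stable node

A = [[1,6],[-3,-8]]; det(A-λI) = λ^2 + 7λ + 10.
λ = -5, -2: both negative.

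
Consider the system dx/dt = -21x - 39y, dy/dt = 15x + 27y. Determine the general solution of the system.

x(t) = 3C_1e^(3t)sin(3t) - 2C_1e^(3t)cos(3t) - 2C_2e^(3t)sin(3t) - 3C_2e^(3t)cos(3t), y(t) = -2C_1e^(3t)sin(3t) + C_1e^(3t)cos(3t) + C_2e^(3t)sin(3t) + 2C_2e^(3t)cos(3t)

Coefficient matrix A = [[-21, -39], [15, 27]].
Characteristic polynomial det(A - λI) = λ^2 - 6λ + 18 = 0.
Eigenvalues λ = 3 ± 3i (complex conjugate pair).
For λ=3+3i: an eigenvector is (-2,1) - i(3,-2) = (-2 - 3i, 1 + 2i).
A real fundamental pair from Re and Im of e^((3+3i)t)v: X_1 = e^(3t)(cos(3t)·(-2,1) + sin(3t)·(3,-2)), X_2 = e^(3t)(sin(3t)·(-2,1) - cos(3t)·(3,-2)).
General solution: C_1X_1 + C_2X_2.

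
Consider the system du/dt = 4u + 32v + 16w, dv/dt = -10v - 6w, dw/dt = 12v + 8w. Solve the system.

u(t) = C_1e^(4t) - 2C_2e^(-4t), v(t) = C_2e^(-4t) - C_3e^(2t), w(t) = -C_2e^(-4t) + 2C_3e^(2t)

Coefficient matrix A = [[4, 32, 16], [0, -10, -6], [0, 12, 8]].
det(A - λI) = 0 gives eigenvalues λ = 4, -4, 2.
For λ=4: eigenvector (1,0,0).
For λ=-4: eigenvector (-2,1,-1).
For λ=2: eigenvector (0,-1,2).
General solution: C_1e^(4t)(1,0,0) + C_2e^(-4t)(-2,1,-1) + C_3e^(2t)(0,-1,2).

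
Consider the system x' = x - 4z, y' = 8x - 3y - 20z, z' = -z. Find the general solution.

x(t) = C_2e^(t) + 2C_3e^(-t), y(t) = C_1e^(-3t) + 2C_2e^(t) - 2C_3e^(-t), z(t) = C_3e^(-t)

Coefficient matrix A = [[1, 0, -4], [8, -3, -20], [0, 0, -1]].
det(A - λI) = 0 gives eigenvalues λ = -3, 1, -1.
For λ=-3: eigenvector (0,1,0).
For λ=1: eigenvector (1,2,0).
For λ=-1: eigenvector (2,-2,1).
General solution: C_1e^(-3t)(0,1,0) + C_2e^(t)(1,2,0) + C_3e^(-t)(2,-2,1).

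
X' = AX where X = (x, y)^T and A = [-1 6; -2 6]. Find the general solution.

Coefficient matrix A = [[-1, 6], [-2, 6]].
Characteristic polynomial det(A - λI) = λ^2 - 5λ + 6 = 0.
Eigenvalues λ = 2, 3.
For λ=2: (A-λI) row 1 is [-3, 6], so an eigenvector is (2, 1).
For λ=3: (A-λI) row 1 is [-4, 6], so an eigenvector is (-3, -2).
General solution: c_1e^(2t)(2,1) + c_2e^(3t)(-3,-2).

x(t) = 2c_1e^(2t) - 3c_2e^(3t), y(t) = c_1e^(2t) - 2c_2e^(3t)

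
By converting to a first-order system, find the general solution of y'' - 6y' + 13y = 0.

Let x_1 = y, x_2 = y'. Then x_1' = x_2 and x_2' = -13x_1 + 6x_2.
A = [[0,1],[-13,6]]; det(A-λI) = λ^2 - 6λ + 13.
Eigenvalues λ = 3 ± 2i.

y(t) = K_1e^(3t)cos(2t) + K_2e^(3t)sin(2t)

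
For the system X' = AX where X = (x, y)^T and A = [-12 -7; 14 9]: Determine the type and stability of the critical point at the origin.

saddle

A = [[-12,-7],[14,9]]; det(A-λI) = λ^2 + 3λ - 10.
λ = 2, -5: opposite signs.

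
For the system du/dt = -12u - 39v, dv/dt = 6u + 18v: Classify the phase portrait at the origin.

unstable spiral

A = [[-12,-39],[6,18]]; det(A-λI) = λ^2 - 6λ + 18.
λ = 3 ± 3i: positive real part.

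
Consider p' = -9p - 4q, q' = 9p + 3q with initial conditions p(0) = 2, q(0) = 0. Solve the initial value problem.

p(t) = -12te^(-3t) + 2e^(-3t), q(t) = 18te^(-3t)

Coefficient matrix A = [[-9, -4], [9, 3]].
Characteristic polynomial det(A - λI) = λ^2 + 6λ + 9 = 0.
Single eigenvalue λ = -3 with algebraic multiplicity 2.
Eigenvector v = (2,-3); generalized eigenvector w with (A-λI)w=v is (-1,1).
General solution: e^(-3t)[c_1·v + c_2·(t·v + w)].
Applying p(0)=2, q(0)=0 gives c_1=-2, c_2=-6.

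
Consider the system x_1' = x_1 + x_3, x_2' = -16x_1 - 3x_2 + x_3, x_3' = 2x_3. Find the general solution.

Coefficient matrix A = [[1, 0, 1], [-16, -3, 1], [0, 0, 2]].
det(A - λI) = 0 gives eigenvalues λ = 2, -3, 1.
For λ=2: eigenvector (1,-3,1).
For λ=-3: eigenvector (0,1,0).
For λ=1: eigenvector (1,-4,0).
General solution: K_1e^(2t)(1,-3,1) + K_2e^(-3t)(0,1,0) + K_3e^(t)(1,-4,0).

x_1(t) = K_1e^(2t) + K_3e^(t), x_2(t) = -3K_1e^(2t) + K_2e^(-3t) - 4K_3e^(t), x_3(t) = K_1e^(2t)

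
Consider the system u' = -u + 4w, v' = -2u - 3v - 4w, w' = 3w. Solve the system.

u(t) = K_2e^(3t) - K_3e^(-t), v(t) = K_1e^(-3t) - K_2e^(3t) + K_3e^(-t), w(t) = K_2e^(3t)

Coefficient matrix A = [[-1, 0, 4], [-2, -3, -4], [0, 0, 3]].
det(A - λI) = 0 gives eigenvalues λ = -3, 3, -1.
For λ=-3: eigenvector (0,1,0).
For λ=3: eigenvector (1,-1,1).
For λ=-1: eigenvector (-1,1,0).
General solution: K_1e^(-3t)(0,1,0) + K_2e^(3t)(1,-1,1) + K_3e^(-t)(-1,1,0).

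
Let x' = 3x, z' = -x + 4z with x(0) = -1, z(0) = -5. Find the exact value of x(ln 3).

A = [[3,0],[-1,4]]; eigenvalues λ = 3, 4.
Eigenvectors: (1,1) for λ=3, (0,-1) for λ=4.
From the initial condition, c_1 = -1, c_2 = 4.
x(ln 3) = (-1)(3^3)(1) + (4)(3^4)(0) = -27.

-27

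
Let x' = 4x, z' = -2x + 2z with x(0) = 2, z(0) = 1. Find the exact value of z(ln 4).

A = [[4,0],[-2,2]]; eigenvalues λ = 2, 4.
Eigenvectors: (0,-1) for λ=2, (-1,1) for λ=4.
From the initial condition, c_1 = -3, c_2 = -2.
z(ln 4) = (-3)(4^2)(-1) + (-2)(4^4)(1) = -464.

-464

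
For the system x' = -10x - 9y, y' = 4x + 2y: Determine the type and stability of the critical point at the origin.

A = [[-10,-9],[4,2]]; det(A-λI) = λ^2 + 8λ + 16.
repeated λ = -4 with a single eigenvector.

stable improper node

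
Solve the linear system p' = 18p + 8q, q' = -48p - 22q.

p(t) = K_1e^(2t) - K_2e^(-6t), q(t) = -2K_1e^(2t) + 3K_2e^(-6t)

Coefficient matrix A = [[18, 8], [-48, -22]].
Characteristic polynomial det(A - λI) = λ^2 + 4λ - 12 = 0.
Eigenvalues λ = 2, -6.
For λ=2: (A-λI) row 1 is [16, 8], so an eigenvector is (1, -2).
For λ=-6: (A-λI) row 1 is [24, 8], so an eigenvector is (-1, 3).
General solution: K_1e^(2t)(1,-2) + K_2e^(-6t)(-1,3).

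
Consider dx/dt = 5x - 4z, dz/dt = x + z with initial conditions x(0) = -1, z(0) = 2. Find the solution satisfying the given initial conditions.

Coefficient matrix A = [[5, -4], [1, 1]].
Characteristic polynomial det(A - λI) = λ^2 - 6λ + 9 = 0.
Single eigenvalue λ = 3 with algebraic multiplicity 2.
Eigenvector v = (2,1); generalized eigenvector w with (A-λI)w=v is (1,0).
General solution: e^(3t)[C_1·v + C_2·(t·v + w)].
Applying x(0)=-1, z(0)=2 gives C_1=2, C_2=-5.

x(t) = -10te^(3t) - e^(3t), z(t) = -5te^(3t) + 2e^(3t)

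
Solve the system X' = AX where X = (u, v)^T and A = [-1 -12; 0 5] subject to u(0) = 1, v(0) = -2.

Coefficient matrix A = [[-1, -12], [0, 5]].
Characteristic polynomial det(A - λI) = λ^2 - 4λ - 5 = 0.
Eigenvalues λ = 5, -1.
For λ=5: (A-λI) row 1 is [-6, -12], so an eigenvector is (2, -1).
For λ=-1: (A-λI) row 1 is [0, -12], so an eigenvector is (-1, 0).
General solution: K_1e^(5t)(2,-1) + K_2e^(-t)(-1,0).
Applying u(0)=1, v(0)=-2 gives K_1=2, K_2=3.

u(t) = 4e^(5t) - 3e^(-t), v(t) = -2e^(5t)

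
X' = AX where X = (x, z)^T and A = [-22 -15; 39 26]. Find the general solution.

x(t) = 2c_1e^(2t)sin(3t) + c_1e^(2t)cos(3t) + c_2e^(2t)sin(3t) - 2c_2e^(2t)cos(3t), z(t) = -3c_1e^(2t)sin(3t) - 2c_1e^(2t)cos(3t) - 2c_2e^(2t)sin(3t) + 3c_2e^(2t)cos(3t)

Coefficient matrix A = [[-22, -15], [39, 26]].
Characteristic polynomial det(A - λI) = λ^2 - 4λ + 13 = 0.
Eigenvalues λ = 2 ± 3i (complex conjugate pair).
For λ=2+3i: an eigenvector is (1,-2) - i(2,-3) = (1 - 2i, -2 + 3i).
A real fundamental pair from Re and Im of e^((2+3i)t)v: X_1 = e^(2t)(cos(3t)·(1,-2) + sin(3t)·(2,-3)), X_2 = e^(2t)(sin(3t)·(1,-2) - cos(3t)·(2,-3)).
General solution: c_1X_1 + c_2X_2.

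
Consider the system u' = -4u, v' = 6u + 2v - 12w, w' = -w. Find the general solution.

u(t) = K_3e^(-4t), v(t) = 4K_1e^(-t) + K_2e^(2t) - K_3e^(-4t), w(t) = K_1e^(-t)

Coefficient matrix A = [[-4, 0, 0], [6, 2, -12], [0, 0, -1]].
det(A - λI) = 0 gives eigenvalues λ = -1, 2, -4.
For λ=-1: eigenvector (0,4,1).
For λ=2: eigenvector (0,1,0).
For λ=-4: eigenvector (1,-1,0).
General solution: K_1e^(-t)(0,4,1) + K_2e^(2t)(0,1,0) + K_3e^(-4t)(1,-1,0).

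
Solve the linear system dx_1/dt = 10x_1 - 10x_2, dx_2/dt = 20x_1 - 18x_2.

Coefficient matrix A = [[10, -10], [20, -18]].
Characteristic polynomial det(A - λI) = λ^2 + 8λ + 20 = 0.
Eigenvalues λ = -4 ± 2i (complex conjugate pair).
For λ=-4+2i: an eigenvector is (-2,-3) - i(1,1) = (-2 - i, -3 - i).
A real fundamental pair from Re and Im of e^((-4+2i)t)v: X_1 = e^(-4t)(cos(2t)·(-2,-3) + sin(2t)·(1,1)), X_2 = e^(-4t)(sin(2t)·(-2,-3) - cos(2t)·(1,1)).
General solution: C_1X_1 + C_2X_2.

x_1(t) = C_1e^(-4t)sin(2t) - 2C_1e^(-4t)cos(2t) - 2C_2e^(-4t)sin(2t) - C_2e^(-4t)cos(2t), x_2(t) = C_1e^(-4t)sin(2t) - 3C_1e^(-4t)cos(2t) - 3C_2e^(-4t)sin(2t) - C_2e^(-4t)cos(2t)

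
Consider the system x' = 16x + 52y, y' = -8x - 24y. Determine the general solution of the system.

x(t) = 3c_1e^(-4t)sin(4t) - 2c_1e^(-4t)cos(4t) - 2c_2e^(-4t)sin(4t) - 3c_2e^(-4t)cos(4t), y(t) = -c_1e^(-4t)sin(4t) + c_1e^(-4t)cos(4t) + c_2e^(-4t)sin(4t) + c_2e^(-4t)cos(4t)

Coefficient matrix A = [[16, 52], [-8, -24]].
Characteristic polynomial det(A - λI) = λ^2 + 8λ + 32 = 0.
Eigenvalues λ = -4 ± 4i (complex conjugate pair).
For λ=-4+4i: an eigenvector is (-2,1) - i(3,-1) = (-2 - 3i, 1 + i).
A real fundamental pair from Re and Im of e^((-4+4i)t)v: X_1 = e^(-4t)(cos(4t)·(-2,1) + sin(4t)·(3,-1)), X_2 = e^(-4t)(sin(4t)·(-2,1) - cos(4t)·(3,-1)).
General solution: c_1X_1 + c_2X_2.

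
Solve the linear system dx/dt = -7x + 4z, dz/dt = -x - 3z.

x(t) = 2C_1e^(-5t) + 2C_2te^(-5t) - 3C_2e^(-5t), z(t) = C_1e^(-5t) + C_2te^(-5t) - C_2e^(-5t)

Coefficient matrix A = [[-7, 4], [-1, -3]].
Characteristic polynomial det(A - λI) = λ^2 + 10λ + 25 = 0.
Single eigenvalue λ = -5 with algebraic multiplicity 2.
Eigenvector v = (2,1); generalized eigenvector w with (A-λI)w=v is (-3,-1).
General solution: e^(-5t)[C_1·v + C_2·(t·v + w)].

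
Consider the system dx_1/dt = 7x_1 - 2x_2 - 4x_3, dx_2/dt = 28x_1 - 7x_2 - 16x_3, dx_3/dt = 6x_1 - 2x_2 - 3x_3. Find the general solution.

x_1(t) = c_2e^(-3t) + c_3e^(-t), x_2(t) = -2c_1e^(t) + 3c_2e^(-3t) + 2c_3e^(-t), x_3(t) = c_1e^(t) + c_2e^(-3t) + c_3e^(-t)

Coefficient matrix A = [[7, -2, -4], [28, -7, -16], [6, -2, -3]].
det(A - λI) = 0 gives eigenvalues λ = 1, -3, -1.
For λ=1: eigenvector (0,-2,1).
For λ=-3: eigenvector (1,3,1).
For λ=-1: eigenvector (1,2,1).
General solution: c_1e^(t)(0,-2,1) + c_2e^(-3t)(1,3,1) + c_3e^(-t)(1,2,1).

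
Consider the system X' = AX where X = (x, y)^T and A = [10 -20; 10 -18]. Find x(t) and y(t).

Coefficient matrix A = [[10, -20], [10, -18]].
Characteristic polynomial det(A - λI) = λ^2 + 8λ + 20 = 0.
Eigenvalues λ = -4 ± 2i (complex conjugate pair).
For λ=-4+2i: an eigenvector is (-1,-1) - i(3,2) = (-1 - 3i, -1 - 2i).
A real fundamental pair from Re and Im of e^((-4+2i)t)v: X_1 = e^(-4t)(cos(2t)·(-1,-1) + sin(2t)·(3,2)), X_2 = e^(-4t)(sin(2t)·(-1,-1) - cos(2t)·(3,2)).
General solution: C_1X_1 + C_2X_2.

x(t) = 3C_1e^(-4t)sin(2t) - C_1e^(-4t)cos(2t) - C_2e^(-4t)sin(2t) - 3C_2e^(-4t)cos(2t), y(t) = 2C_1e^(-4t)sin(2t) - C_1e^(-4t)cos(2t) - C_2e^(-4t)sin(2t) - 2C_2e^(-4t)cos(2t)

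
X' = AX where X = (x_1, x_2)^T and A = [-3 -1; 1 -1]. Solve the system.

x_1(t) = -C_1e^(-2t) - C_2te^(-2t) + 2C_2e^(-2t), x_2(t) = C_1e^(-2t) + C_2te^(-2t) - C_2e^(-2t)

Coefficient matrix A = [[-3, -1], [1, -1]].
Characteristic polynomial det(A - λI) = λ^2 + 4λ + 4 = 0.
Single eigenvalue λ = -2 with algebraic multiplicity 2.
Eigenvector v = (-1,1); generalized eigenvector w with (A-λI)w=v is (2,-1).
General solution: e^(-2t)[C_1·v + C_2·(t·v + w)].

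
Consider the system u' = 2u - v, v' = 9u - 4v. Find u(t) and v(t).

Coefficient matrix A = [[2, -1], [9, -4]].
Characteristic polynomial det(A - λI) = λ^2 + 2λ + 1 = 0.
Single eigenvalue λ = -1 with algebraic multiplicity 2.
Eigenvector v = (1,3); generalized eigenvector w with (A-λI)w=v is (1,2).
General solution: e^(-t)[K_1·v + K_2·(t·v + w)].

u(t) = K_1e^(-t) + K_2te^(-t) + K_2e^(-t), v(t) = 3K_1e^(-t) + 3K_2te^(-t) + 2K_2e^(-t)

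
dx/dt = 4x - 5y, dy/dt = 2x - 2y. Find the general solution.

x(t) = 2c_1e^(t)sin(t) - c_1e^(t)cos(t) - c_2e^(t)sin(t) - 2c_2e^(t)cos(t), y(t) = c_1e^(t)sin(t) - c_1e^(t)cos(t) - c_2e^(t)sin(t) - c_2e^(t)cos(t)

Coefficient matrix A = [[4, -5], [2, -2]].
Characteristic polynomial det(A - λI) = λ^2 - 2λ + 2 = 0.
Eigenvalues λ = 1 ± i (complex conjugate pair).
For λ=1+i: an eigenvector is (-1,-1) - i(2,1) = (-1 - 2i, -1 - i).
A real fundamental pair from Re and Im of e^((1+i)t)v: X_1 = e^(t)(cos(t)·(-1,-1) + sin(t)·(2,1)), X_2 = e^(t)(sin(t)·(-1,-1) - cos(t)·(2,1)).
General solution: c_1X_1 + c_2X_2.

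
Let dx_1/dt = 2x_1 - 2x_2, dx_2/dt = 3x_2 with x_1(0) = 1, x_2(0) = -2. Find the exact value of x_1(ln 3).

81

A = [[2,-2],[0,3]]; eigenvalues λ = 3, 2.
Eigenvectors: (2,-1) for λ=3, (-1,0) for λ=2.
From the initial condition, c_1 = 2, c_2 = 3.
x_1(ln 3) = (2)(3^3)(2) + (3)(3^2)(-1) = 81.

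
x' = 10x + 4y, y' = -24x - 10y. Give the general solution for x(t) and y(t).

Coefficient matrix A = [[10, 4], [-24, -10]].
Characteristic polynomial det(A - λI) = λ^2 - 4 = 0.
Eigenvalues λ = 2, -2.
For λ=2: (A-λI) row 1 is [8, 4], so an eigenvector is (-1, 2).
For λ=-2: (A-λI) row 1 is [12, 4], so an eigenvector is (-1, 3).
General solution: K_1e^(2t)(-1,2) + K_2e^(-2t)(-1,3).

x(t) = -K_1e^(2t) - K_2e^(-2t), y(t) = 2K_1e^(2t) + 3K_2e^(-2t)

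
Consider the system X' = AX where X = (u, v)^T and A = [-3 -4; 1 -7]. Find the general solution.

u(t) = -2C_1e^(-5t) - 2C_2te^(-5t) + 3C_2e^(-5t), v(t) = -C_1e^(-5t) - C_2te^(-5t) + 2C_2e^(-5t)

Coefficient matrix A = [[-3, -4], [1, -7]].
Characteristic polynomial det(A - λI) = λ^2 + 10λ + 25 = 0.
Single eigenvalue λ = -5 with algebraic multiplicity 2.
Eigenvector v = (-2,-1); generalized eigenvector w with (A-λI)w=v is (3,2).
General solution: e^(-5t)[C_1·v + C_2·(t·v + w)].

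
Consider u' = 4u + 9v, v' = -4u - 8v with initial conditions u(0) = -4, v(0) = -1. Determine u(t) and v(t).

Coefficient matrix A = [[4, 9], [-4, -8]].
Characteristic polynomial det(A - λI) = λ^2 + 4λ + 4 = 0.
Single eigenvalue λ = -2 with algebraic multiplicity 2.
Eigenvector v = (3,-2); generalized eigenvector w with (A-λI)w=v is (-1,1).
General solution: e^(-2t)[C_1·v + C_2·(t·v + w)].
Applying u(0)=-4, v(0)=-1 gives C_1=-5, C_2=-11.

u(t) = -33te^(-2t) - 4e^(-2t), v(t) = 22te^(-2t) - e^(-2t)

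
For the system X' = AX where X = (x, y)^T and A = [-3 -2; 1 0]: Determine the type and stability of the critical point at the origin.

A = [[-3,-2],[1,0]]; det(A-λI) = λ^2 + 3λ + 2.
λ = -2, -1: both negative.

stable node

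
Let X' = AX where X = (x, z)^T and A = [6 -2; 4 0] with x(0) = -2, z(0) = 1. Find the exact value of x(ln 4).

A = [[6,-2],[4,0]]; eigenvalues λ = 4, 2.
Eigenvectors: (1,1) for λ=4, (-1,-2) for λ=2.
From the initial condition, c_1 = -5, c_2 = -3.
x(ln 4) = (-5)(4^4)(1) + (-3)(4^2)(-1) = -1232.

-1232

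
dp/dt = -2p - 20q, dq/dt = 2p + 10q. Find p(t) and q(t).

Coefficient matrix A = [[-2, -20], [2, 10]].
Characteristic polynomial det(A - λI) = λ^2 - 8λ + 20 = 0.
Eigenvalues λ = 4 ± 2i (complex conjugate pair).
For λ=4+2i: an eigenvector is (3,-1) - i(1,0) = (3 - i, -1).
A real fundamental pair from Re and Im of e^((4+2i)t)v: X_1 = e^(4t)(cos(2t)·(3,-1) + sin(2t)·(1,0)), X_2 = e^(4t)(sin(2t)·(3,-1) - cos(2t)·(1,0)).
General solution: C_1X_1 + C_2X_2.

p(t) = C_1e^(4t)sin(2t) + 3C_1e^(4t)cos(2t) + 3C_2e^(4t)sin(2t) - C_2e^(4t)cos(2t), q(t) = -C_1e^(4t)cos(2t) - C_2e^(4t)sin(2t)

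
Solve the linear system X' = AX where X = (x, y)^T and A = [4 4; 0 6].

x(t) = -K_1e^(4t) - 2K_2e^(6t), y(t) = -K_2e^(6t)

Coefficient matrix A = [[4, 4], [0, 6]].
Characteristic polynomial det(A - λI) = λ^2 - 10λ + 24 = 0.
Eigenvalues λ = 4, 6.
For λ=4: (A-λI) row 1 is [0, 4], so an eigenvector is (-1, 0).
For λ=6: (A-λI) row 1 is [-2, 4], so an eigenvector is (-2, -1).
General solution: K_1e^(4t)(-1,0) + K_2e^(6t)(-2,-1).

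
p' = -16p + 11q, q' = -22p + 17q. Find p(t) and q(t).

Coefficient matrix A = [[-16, 11], [-22, 17]].
Characteristic polynomial det(A - λI) = λ^2 - λ - 30 = 0.
Eigenvalues λ = -5, 6.
For λ=-5: (A-λI) row 1 is [-11, 11], so an eigenvector is (1, 1).
For λ=6: (A-λI) row 1 is [-22, 11], so an eigenvector is (1, 2).
General solution: c_1e^(-5t)(1,1) + c_2e^(6t)(1,2).

p(t) = c_1e^(-5t) + c_2e^(6t), q(t) = c_1e^(-5t) + 2c_2e^(6t)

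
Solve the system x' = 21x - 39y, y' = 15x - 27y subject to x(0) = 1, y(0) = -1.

x(t) = 21e^(-3t)sin(3t) + e^(-3t)cos(3t), y(t) = 13e^(-3t)sin(3t) - e^(-3t)cos(3t)

Coefficient matrix A = [[21, -39], [15, -27]].
Characteristic polynomial det(A - λI) = λ^2 + 6λ + 18 = 0.
Eigenvalues λ = -3 ± 3i (complex conjugate pair).
For λ=-3+3i: an eigenvector is (-3,-2) - i(2,1) = (-3 - 2i, -2 - i).
A real fundamental pair from Re and Im of e^((-3+3i)t)v: X_1 = e^(-3t)(cos(3t)·(-3,-2) + sin(3t)·(2,1)), X_2 = e^(-3t)(sin(3t)·(-3,-2) - cos(3t)·(2,1)).
General solution: c_1X_1 + c_2X_2.
Applying x(0)=1, y(0)=-1 gives c_1=3, c_2=-5.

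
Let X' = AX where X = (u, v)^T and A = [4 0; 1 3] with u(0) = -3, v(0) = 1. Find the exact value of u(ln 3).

A = [[4,0],[1,3]]; eigenvalues λ = 4, 3.
Eigenvectors: (1,1) for λ=4, (0,-1) for λ=3.
From the initial condition, c_1 = -3, c_2 = -4.
u(ln 3) = (-3)(3^4)(1) + (-4)(3^3)(0) = -243.

-243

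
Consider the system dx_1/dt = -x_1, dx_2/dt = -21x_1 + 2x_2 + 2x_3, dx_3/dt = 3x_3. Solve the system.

x_1(t) = C_1e^(-t), x_2(t) = 7C_1e^(-t) + C_2e^(2t) + 2C_3e^(3t), x_3(t) = C_3e^(3t)

Coefficient matrix A = [[-1, 0, 0], [-21, 2, 2], [0, 0, 3]].
det(A - λI) = 0 gives eigenvalues λ = -1, 2, 3.
For λ=-1: eigenvector (1,7,0).
For λ=2: eigenvector (0,1,0).
For λ=3: eigenvector (0,2,1).
General solution: C_1e^(-t)(1,7,0) + C_2e^(2t)(0,1,0) + C_3e^(3t)(0,2,1).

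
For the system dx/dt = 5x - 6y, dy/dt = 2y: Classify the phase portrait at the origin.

unstable node

A = [[5,-6],[0,2]]; det(A-λI) = λ^2 - 7λ + 10.
λ = 2, 5: both positive.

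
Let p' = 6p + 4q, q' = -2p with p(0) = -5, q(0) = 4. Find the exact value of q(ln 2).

28

A = [[6,4],[-2,0]]; eigenvalues λ = 4, 2.
Eigenvectors: (2,-1) for λ=4, (1,-1) for λ=2.
From the initial condition, c_1 = -1, c_2 = -3.
q(ln 2) = (-1)(2^4)(-1) + (-3)(2^2)(-1) = 28.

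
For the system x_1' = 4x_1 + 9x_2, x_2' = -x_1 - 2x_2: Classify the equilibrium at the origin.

A = [[4,9],[-1,-2]]; det(A-λI) = λ^2 - 2λ + 1.
repeated λ = 1 with a single eigenvector.

unstable improper node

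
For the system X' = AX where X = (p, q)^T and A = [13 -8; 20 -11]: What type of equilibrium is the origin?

A = [[13,-8],[20,-11]]; det(A-λI) = λ^2 - 2λ + 17.
λ = 1 ± 4i: positive real part.

unstable spiral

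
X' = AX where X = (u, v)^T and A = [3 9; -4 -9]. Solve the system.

u(t) = 3K_1e^(-3t) + 3K_2te^(-3t) - K_2e^(-3t), v(t) = -2K_1e^(-3t) - 2K_2te^(-3t) + K_2e^(-3t)

Coefficient matrix A = [[3, 9], [-4, -9]].
Characteristic polynomial det(A - λI) = λ^2 + 6λ + 9 = 0.
Single eigenvalue λ = -3 with algebraic multiplicity 2.
Eigenvector v = (3,-2); generalized eigenvector w with (A-λI)w=v is (-1,1).
General solution: e^(-3t)[K_1·v + K_2·(t·v + w)].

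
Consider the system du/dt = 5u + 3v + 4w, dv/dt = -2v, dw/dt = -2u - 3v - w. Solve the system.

u(t) = K_1e^(t) - K_2e^(-2t) + 2K_3e^(3t), v(t) = K_2e^(-2t), w(t) = -K_1e^(t) + K_2e^(-2t) - K_3e^(3t)

Coefficient matrix A = [[5, 3, 4], [0, -2, 0], [-2, -3, -1]].
det(A - λI) = 0 gives eigenvalues λ = 1, -2, 3.
For λ=1: eigenvector (1,0,-1).
For λ=-2: eigenvector (-1,1,1).
For λ=3: eigenvector (2,0,-1).
General solution: K_1e^(t)(1,0,-1) + K_2e^(-2t)(-1,1,1) + K_3e^(3t)(2,0,-1).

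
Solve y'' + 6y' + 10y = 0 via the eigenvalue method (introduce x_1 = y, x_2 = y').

y(t) = K_1e^(-3t)cos(t) + K_2e^(-3t)sin(t)

Let x_1 = y, x_2 = y'. Then x_1' = x_2 and x_2' = -10x_1 - 6x_2.
A = [[0,1],[-10,-6]]; det(A-λI) = λ^2 + 6λ + 10.
Eigenvalues λ = -3 ± i.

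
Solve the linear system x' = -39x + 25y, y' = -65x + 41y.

x(t) = -2c_1e^(t)sin(5t) - c_1e^(t)cos(5t) - c_2e^(t)sin(5t) + 2c_2e^(t)cos(5t), y(t) = -3c_1e^(t)sin(5t) - 2c_1e^(t)cos(5t) - 2c_2e^(t)sin(5t) + 3c_2e^(t)cos(5t)

Coefficient matrix A = [[-39, 25], [-65, 41]].
Characteristic polynomial det(A - λI) = λ^2 - 2λ + 26 = 0.
Eigenvalues λ = 1 ± 5i (complex conjugate pair).
For λ=1+5i: an eigenvector is (-1,-2) - i(-2,-3) = (-1 + 2i, -2 + 3i).
A real fundamental pair from Re and Im of e^((1+5i)t)v: X_1 = e^(t)(cos(5t)·(-1,-2) + sin(5t)·(-2,-3)), X_2 = e^(t)(sin(5t)·(-1,-2) - cos(5t)·(-2,-3)).
General solution: c_1X_1 + c_2X_2.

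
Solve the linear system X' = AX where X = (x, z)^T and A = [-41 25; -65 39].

x(t) = -2c_1e^(-t)sin(5t) - c_1e^(-t)cos(5t) - c_2e^(-t)sin(5t) + 2c_2e^(-t)cos(5t), z(t) = -3c_1e^(-t)sin(5t) - 2c_1e^(-t)cos(5t) - 2c_2e^(-t)sin(5t) + 3c_2e^(-t)cos(5t)

Coefficient matrix A = [[-41, 25], [-65, 39]].
Characteristic polynomial det(A - λI) = λ^2 + 2λ + 26 = 0.
Eigenvalues λ = -1 ± 5i (complex conjugate pair).
For λ=-1+5i: an eigenvector is (-1,-2) - i(-2,-3) = (-1 + 2i, -2 + 3i).
A real fundamental pair from Re and Im of e^((-1+5i)t)v: X_1 = e^(-t)(cos(5t)·(-1,-2) + sin(5t)·(-2,-3)), X_2 = e^(-t)(sin(5t)·(-1,-2) - cos(5t)·(-2,-3)).
General solution: c_1X_1 + c_2X_2.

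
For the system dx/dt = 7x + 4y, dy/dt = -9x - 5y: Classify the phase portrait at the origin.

unstable improper node

A = [[7,4],[-9,-5]]; det(A-λI) = λ^2 - 2λ + 1.
repeated λ = 1 with a single eigenvector.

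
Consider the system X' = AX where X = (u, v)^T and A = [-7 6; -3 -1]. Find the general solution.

Coefficient matrix A = [[-7, 6], [-3, -1]].
Characteristic polynomial det(A - λI) = λ^2 + 8λ + 25 = 0.
Eigenvalues λ = -4 ± 3i (complex conjugate pair).
For λ=-4+3i: an eigenvector is (-1,0) - i(1,1) = (-1 - i, 0 - i).
A real fundamental pair from Re and Im of e^((-4+3i)t)v: X_1 = e^(-4t)(cos(3t)·(-1,0) + sin(3t)·(1,1)), X_2 = e^(-4t)(sin(3t)·(-1,0) - cos(3t)·(1,1)).
General solution: K_1X_1 + K_2X_2.

u(t) = K_1e^(-4t)sin(3t) - K_1e^(-4t)cos(3t) - K_2e^(-4t)sin(3t) - K_2e^(-4t)cos(3t), v(t) = K_1e^(-4t)sin(3t) - K_2e^(-4t)cos(3t)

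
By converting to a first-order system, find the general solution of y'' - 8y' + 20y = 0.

Let x_1 = y, x_2 = y'. Then x_1' = x_2 and x_2' = -20x_1 + 8x_2.
A = [[0,1],[-20,8]]; det(A-λI) = λ^2 - 8λ + 20.
Eigenvalues λ = 4 ± 2i.

y(t) = K_1e^(4t)cos(2t) + K_2e^(4t)sin(2t)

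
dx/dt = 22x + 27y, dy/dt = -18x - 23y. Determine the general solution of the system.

Coefficient matrix A = [[22, 27], [-18, -23]].
Characteristic polynomial det(A - λI) = λ^2 + λ - 20 = 0.
Eigenvalues λ = 4, -5.
For λ=4: (A-λI) row 1 is [18, 27], so an eigenvector is (-3, 2).
For λ=-5: (A-λI) row 1 is [27, 27], so an eigenvector is (1, -1).
General solution: C_1e^(4t)(-3,2) + C_2e^(-5t)(1,-1).

x(t) = -3C_1e^(4t) + C_2e^(-5t), y(t) = 2C_1e^(4t) - C_2e^(-5t)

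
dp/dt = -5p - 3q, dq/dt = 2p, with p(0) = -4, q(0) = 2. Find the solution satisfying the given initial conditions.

p(t) = 2e^(-2t) - 6e^(-3t), q(t) = -2e^(-2t) + 4e^(-3t)

Coefficient matrix A = [[-5, -3], [2, 0]].
Characteristic polynomial det(A - λI) = λ^2 + 5λ + 6 = 0.
Eigenvalues λ = -3, -2.
For λ=-3: (A-λI) row 1 is [-2, -3], so an eigenvector is (-3, 2).
For λ=-2: (A-λI) row 1 is [-3, -3], so an eigenvector is (1, -1).
General solution: C_1e^(-3t)(-3,2) + C_2e^(-2t)(1,-1).
Applying p(0)=-4, q(0)=2 gives C_1=2, C_2=2.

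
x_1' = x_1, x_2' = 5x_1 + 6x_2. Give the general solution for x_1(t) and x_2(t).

x_1(t) = -c_2e^(t), x_2(t) = -c_1e^(6t) + c_2e^(t)

Coefficient matrix A = [[1, 0], [5, 6]].
Characteristic polynomial det(A - λI) = λ^2 - 7λ + 6 = 0.
Eigenvalues λ = 6, 1.
For λ=6: (A-λI) row 1 is [-5, 0], so an eigenvector is (0, -1).
For λ=1: (A-λI) row 2 is [5, 5], so an eigenvector is (-1, 1).
General solution: c_1e^(6t)(0,-1) + c_2e^(t)(-1,1).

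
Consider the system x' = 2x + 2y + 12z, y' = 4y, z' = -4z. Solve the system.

x(t) = C_1e^(2t) + C_2e^(4t) - 2C_3e^(-4t), y(t) = C_2e^(4t), z(t) = C_3e^(-4t)

Coefficient matrix A = [[2, 2, 12], [0, 4, 0], [0, 0, -4]].
det(A - λI) = 0 gives eigenvalues λ = 2, 4, -4.
For λ=2: eigenvector (1,0,0).
For λ=4: eigenvector (1,1,0).
For λ=-4: eigenvector (-2,0,1).
General solution: C_1e^(2t)(1,0,0) + C_2e^(4t)(1,1,0) + C_3e^(-4t)(-2,0,1).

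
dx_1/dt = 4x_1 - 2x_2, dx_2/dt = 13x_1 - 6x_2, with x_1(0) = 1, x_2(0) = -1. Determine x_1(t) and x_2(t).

Coefficient matrix A = [[4, -2], [13, -6]].
Characteristic polynomial det(A - λI) = λ^2 + 2λ + 2 = 0.
Eigenvalues λ = -1 ± i (complex conjugate pair).
For λ=-1+i: an eigenvector is (1,2) - i(1,3) = (1 - i, 2 - 3i).
A real fundamental pair from Re and Im of e^((-1+i)t)v: X_1 = e^(-t)(cos(t)·(1,2) + sin(t)·(1,3)), X_2 = e^(-t)(sin(t)·(1,2) - cos(t)·(1,3)).
General solution: C_1X_1 + C_2X_2.
Applying x_1(0)=1, x_2(0)=-1 gives C_1=4, C_2=3.

x_1(t) = 7e^(-t)sin(t) + e^(-t)cos(t), x_2(t) = 18e^(-t)sin(t) - e^(-t)cos(t)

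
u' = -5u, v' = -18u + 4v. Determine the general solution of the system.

u(t) = K_1e^(-5t), v(t) = 2K_1e^(-5t) - K_2e^(4t)

Coefficient matrix A = [[-5, 0], [-18, 4]].
Characteristic polynomial det(A - λI) = λ^2 + λ - 20 = 0.
Eigenvalues λ = -5, 4.
For λ=-5: (A-λI) row 2 is [-18, 9], so an eigenvector is (1, 2).
For λ=4: (A-λI) row 1 is [-9, 0], so an eigenvector is (0, -1).
General solution: K_1e^(-5t)(1,2) + K_2e^(4t)(0,-1).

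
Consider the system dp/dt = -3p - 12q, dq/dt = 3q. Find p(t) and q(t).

Coefficient matrix A = [[-3, -12], [0, 3]].
Characteristic polynomial det(A - λI) = λ^2 - 9 = 0.
Eigenvalues λ = -3, 3.
For λ=-3: (A-λI) row 1 is [0, -12], so an eigenvector is (-1, 0).
For λ=3: (A-λI) row 1 is [-6, -12], so an eigenvector is (2, -1).
General solution: K_1e^(-3t)(-1,0) + K_2e^(3t)(2,-1).

p(t) = -K_1e^(-3t) + 2K_2e^(3t), q(t) = -K_2e^(3t)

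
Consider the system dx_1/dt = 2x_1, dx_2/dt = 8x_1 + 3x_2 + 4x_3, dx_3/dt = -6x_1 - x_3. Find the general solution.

x_1(t) = K_2e^(2t), x_2(t) = K_1e^(3t) - K_3e^(-t), x_3(t) = -2K_2e^(2t) + K_3e^(-t)

Coefficient matrix A = [[2, 0, 0], [8, 3, 4], [-6, 0, -1]].
det(A - λI) = 0 gives eigenvalues λ = 3, 2, -1.
For λ=3: eigenvector (0,1,0).
For λ=2: eigenvector (1,0,-2).
For λ=-1: eigenvector (0,-1,1).
General solution: K_1e^(3t)(0,1,0) + K_2e^(2t)(1,0,-2) + K_3e^(-t)(0,-1,1).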